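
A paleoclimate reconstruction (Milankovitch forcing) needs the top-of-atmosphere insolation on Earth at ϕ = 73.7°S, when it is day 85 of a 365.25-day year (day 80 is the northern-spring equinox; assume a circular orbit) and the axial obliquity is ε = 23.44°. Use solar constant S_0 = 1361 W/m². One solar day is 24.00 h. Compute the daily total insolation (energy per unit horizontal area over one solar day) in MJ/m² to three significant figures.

8.64 MJ/m²

Solar longitude: L_s = 360° × (85 − 80)/365.25 = 4.928°.
sin δ = sin 23.44° × sin 4.928° = 0.03417, so δ = +1.958°.
cos h₀ = −tan(-73.7°) tan(+1.958°) = 0.1169, h₀ = 1.4536 rad.
Bracket: h₀ sin ϕ sin δ + cos ϕ cos δ sin h₀ = 1.4536×-0.95981×0.03417 + 0.28067×0.99942×0.99314 = -0.047673 + 0.278583 = 0.230910.
Q̄ = (S_0/π) × [bracket] = (1361/π) × 0.230910 = 100.03 W/m².
Daily total = Q̄ × 24.00 h × 3600 s/h = 100.03 × 24.00 × 3600 / 10⁶ = 8.643 MJ/m².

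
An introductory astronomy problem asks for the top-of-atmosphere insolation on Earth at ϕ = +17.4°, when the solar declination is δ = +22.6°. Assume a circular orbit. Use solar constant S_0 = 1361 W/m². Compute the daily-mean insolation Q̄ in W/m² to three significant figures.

cos h₀ = −tan(+17.4°) tan(+22.600°) = -0.1304, h₀ = 1.7016 rad.
Bracket: h₀ sin ϕ sin δ + cos ϕ cos δ sin h₀ = 1.7016×0.29904×0.38430 + 0.95424×0.92321×0.99146 = 0.195550 + 0.873440 = 1.068990.
Q̄ = (S_0/π) × [bracket] = (1361/π) × 1.068990 = 463.1 W/m².

Q̄ ≈ 463 W/m²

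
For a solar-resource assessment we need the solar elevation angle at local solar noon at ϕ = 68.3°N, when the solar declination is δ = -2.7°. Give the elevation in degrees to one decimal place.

19.0°

At local noon the hour angle is zero, so the zenith angle equals |ϕ − δ| = |+68.3° − (-2.700°)| = 71.000°.
Elevation = 90° − 71.000° = 19.0°.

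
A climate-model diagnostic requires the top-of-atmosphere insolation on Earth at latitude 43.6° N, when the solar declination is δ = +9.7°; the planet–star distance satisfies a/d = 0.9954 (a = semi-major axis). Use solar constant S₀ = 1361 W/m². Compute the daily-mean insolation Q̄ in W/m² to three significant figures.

Q̄ ≈ 389 W/m²

cos H₀ = −tan(+43.6°) tan(+9.700°) = -0.1628, H₀ = 1.7343 rad.
Bracket: H₀ sin φ sin δ + cos φ cos δ sin H₀ = 1.7343×0.68962×0.16849 + 0.72417×0.98570×0.98666 = 0.201515 + 0.704292 = 0.905807.
Inverse-square distance factor (a/d)² = 0.9954² = 0.990821.
Q̄ = (S₀/π) × 0.990821 × [bracket] = (1361/π) × 0.990821 × 0.905807 = 388.8 W/m².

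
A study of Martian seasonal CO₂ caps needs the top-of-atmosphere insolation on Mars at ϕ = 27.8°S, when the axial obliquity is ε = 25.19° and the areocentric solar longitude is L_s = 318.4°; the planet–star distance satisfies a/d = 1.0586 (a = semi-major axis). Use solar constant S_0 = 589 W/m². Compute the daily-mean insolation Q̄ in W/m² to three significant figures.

sin δ = sin 25.19° × sin 318.4° = -0.28258, so δ = -16.414°.
cos h₀ = −tan(-27.8°) tan(-16.414°) = -0.1553, h₀ = 1.7267 rad.
Bracket: h₀ sin ϕ sin δ + cos ϕ cos δ sin h₀ = 1.7267×-0.46639×-0.28258 + 0.88458×0.95924×0.98786 = 0.227566 + 0.838223 = 1.065789.
Inverse-square distance factor (a/d)² = 1.0586² = 1.120634.
Q̄ = (S_0/π) × 1.120634 × [bracket] = (589/π) × 1.120634 × 1.065789 = 223.9 W/m².

Q̄ ≈ 224 W/m²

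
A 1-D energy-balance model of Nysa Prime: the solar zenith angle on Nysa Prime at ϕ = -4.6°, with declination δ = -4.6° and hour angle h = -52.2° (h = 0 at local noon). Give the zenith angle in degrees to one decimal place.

θ_z = 52.0°

cos θ_z = sin ϕ sin δ + cos ϕ cos δ cos h = 0.006432 + 0.608965 = 0.615397.
θ_z = arccos(0.615397) = 52.0°.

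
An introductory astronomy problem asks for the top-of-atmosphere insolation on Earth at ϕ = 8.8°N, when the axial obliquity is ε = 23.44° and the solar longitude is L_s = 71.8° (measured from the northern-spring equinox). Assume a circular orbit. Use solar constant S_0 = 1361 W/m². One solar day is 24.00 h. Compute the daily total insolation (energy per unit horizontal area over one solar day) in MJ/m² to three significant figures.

37.7 MJ/m²

Solar declination: sin δ = sin ε · sin L_s = sin 23.44° × sin 71.8° = 0.37789, so δ = +22.203°.
cos h₀ = −tan(+8.8°) tan(+22.203°) = -0.0632, h₀ = 1.6340 rad.
Bracket: h₀ sin ϕ sin δ + cos ϕ cos δ sin h₀ = 1.6340×0.15299×0.37789 + 0.98823×0.92585×0.99800 = 0.094467 + 0.913123 = 1.007590.
Q̄ = (S_0/π) × [bracket] = (1361/π) × 1.007590 = 436.51 W/m².
Daily total = Q̄ × 24.00 h × 3600 s/h = 436.51 × 24.00 × 3600 / 10⁶ = 37.71 MJ/m².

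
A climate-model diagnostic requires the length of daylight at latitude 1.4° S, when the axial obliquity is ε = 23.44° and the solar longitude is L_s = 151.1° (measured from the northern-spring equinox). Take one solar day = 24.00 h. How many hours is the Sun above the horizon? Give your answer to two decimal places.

11.96 h

Solar declination: sin δ = sin ε · sin L_s = sin 23.44° × sin 151.1° = 0.19224, so δ = +11.084°.
cos h₀ = −tan ϕ · tan δ = −tan(-1.4°) × tan(+11.084°) = 0.0048, so h₀ = 1.5660 rad = 89.73°.
Daylight = 2h₀/(2π) × 24.00 h = (1.5660/π) × 24.00 = 11.96 h.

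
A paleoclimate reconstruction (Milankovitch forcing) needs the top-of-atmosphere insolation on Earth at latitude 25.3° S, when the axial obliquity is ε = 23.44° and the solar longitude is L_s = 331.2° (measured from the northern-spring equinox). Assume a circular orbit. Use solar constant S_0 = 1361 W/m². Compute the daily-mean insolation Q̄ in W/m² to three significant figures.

Q̄ ≈ 442 W/m²

Solar declination: sin δ = sin ε · sin L_s = sin 23.44° × sin 331.2° = -0.19164, so δ = -11.048°.
cos h₀ = −tan(-25.3°) tan(-11.048°) = -0.0923, h₀ = 1.6632 rad.
Bracket: h₀ sin ϕ sin δ + cos ϕ cos δ sin h₀ = 1.6632×-0.42736×-0.19164 + 0.90408×0.98147×0.99573 = 0.136215 + 0.883539 = 1.019754.
Q̄ = (S_0/π) × [bracket] = (1361/π) × 1.019754 = 441.8 W/m².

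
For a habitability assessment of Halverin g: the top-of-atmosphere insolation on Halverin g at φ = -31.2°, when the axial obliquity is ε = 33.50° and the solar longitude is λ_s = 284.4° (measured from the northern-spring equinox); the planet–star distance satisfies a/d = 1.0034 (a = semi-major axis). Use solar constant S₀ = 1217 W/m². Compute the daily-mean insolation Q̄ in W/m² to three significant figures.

Q̄ ≈ 473 W/m²

Solar declination: sin δ = sin ε · sin λ_s = sin 33.50° × sin 284.4° = -0.53460, so δ = -32.317°.
cos H₀ = −tan(-31.2°) tan(-32.317°) = -0.3831, H₀ = 1.9639 rad.
Bracket: H₀ sin φ sin δ + cos φ cos δ sin H₀ = 1.9639×-0.51803×-0.53460 + 0.85536×0.84511×0.92371 = 0.543880 + 0.667725 = 1.211605.
Inverse-square distance factor (a/d)² = 1.0034² = 1.006812.
Q̄ = (S₀/π) × 1.006812 × [bracket] = (1217/π) × 1.006812 × 1.211605 = 472.6 W/m².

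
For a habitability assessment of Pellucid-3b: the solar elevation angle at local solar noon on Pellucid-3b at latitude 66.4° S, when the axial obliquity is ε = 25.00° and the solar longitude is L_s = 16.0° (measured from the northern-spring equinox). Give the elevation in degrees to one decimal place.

Solar declination: sin δ = sin ε · sin L_s = sin 25.00° × sin 16.0° = 0.11649, so δ = +6.690°.
At local noon the hour angle is zero, so the zenith angle equals |ϕ − δ| = |-66.4° − (+6.690°)| = 73.090°.
Elevation = 90° − 73.090° = 16.9°.

16.9°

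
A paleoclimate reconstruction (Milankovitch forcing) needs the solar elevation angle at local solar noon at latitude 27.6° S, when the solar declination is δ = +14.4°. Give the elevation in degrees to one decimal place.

At local noon the hour angle is zero, so the zenith angle equals |φ − δ| = |-27.6° − (+14.400°)| = 42.000°.
Elevation = 90° − 42.000° = 48.0°.

48.0°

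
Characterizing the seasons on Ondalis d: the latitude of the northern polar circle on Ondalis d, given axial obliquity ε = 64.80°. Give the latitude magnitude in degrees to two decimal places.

25.20°

The polar circle is the lowest latitude that experiences at least one full rotation of continuous daylight at the northern-summer solstice; it lies at |ϕ| = 90° − ε = 90° − 64.80° = 25.20°.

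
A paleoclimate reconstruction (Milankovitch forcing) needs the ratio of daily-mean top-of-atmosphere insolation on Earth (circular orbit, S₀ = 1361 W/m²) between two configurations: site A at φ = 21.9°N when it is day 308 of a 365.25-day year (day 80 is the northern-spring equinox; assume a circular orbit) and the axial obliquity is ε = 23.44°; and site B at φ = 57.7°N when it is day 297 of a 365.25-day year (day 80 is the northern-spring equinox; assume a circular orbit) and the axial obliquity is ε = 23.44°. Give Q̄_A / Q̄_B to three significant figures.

— Configuration A (φ=+21.9°):
Solar longitude: λ_s = 360° × (308 − 80)/365.25 = 224.723°.
sin δ = sin 23.44° × sin 224.723° = -0.27991, so δ = -16.255°.
cos H₀ = −tan(+21.9°) tan(-16.255°) = 0.1172, H₀ = 1.4533 rad.
Bracket: H₀ sin φ sin δ + cos φ cos δ sin H₀ = 1.4533×0.37299×-0.27991 + 0.92784×0.96002×0.99311 = -0.151730 + 0.884608 = 0.732878.
Q̄ = (S₀/π) × [bracket] = (1361/π) × 0.732878 = 317.50 W/m².
— Configuration B (φ=+57.7°):
Solar longitude: λ_s = 360° × (297 − 80)/365.25 = 213.881°.
sin δ = sin 23.44° × sin 213.881° = -0.22175, so δ = -12.812°.
cos H₀ = −tan(+57.7°) tan(-12.812°) = 0.3597, H₀ = 1.2028 rad.
Bracket: H₀ sin φ sin δ + cos φ cos δ sin H₀ = 1.2028×0.84526×-0.22175 + 0.53435×0.97510×0.93305 = -0.225449 + 0.486161 = 0.260712.
Q̄ = (S₀/π) × [bracket] = (1361/π) × 0.260712 = 112.95 W/m².
Ratio Q̄_A / Q̄_B = 317.50 / 112.95 = 2.811.

Q̄_A / Q̄_B ≈ 2.81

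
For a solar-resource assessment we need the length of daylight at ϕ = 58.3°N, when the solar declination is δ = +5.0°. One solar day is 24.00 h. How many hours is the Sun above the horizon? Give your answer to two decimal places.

13.09 h

cos h₀ = −tan ϕ · tan δ = −tan(+58.3°) × tan(+5.000°) = -0.1417, so h₀ = 1.7129 rad = 98.14°.
Daylight = 2h₀/(2π) × 24.00 h = (1.7129/π) × 24.00 = 13.09 h.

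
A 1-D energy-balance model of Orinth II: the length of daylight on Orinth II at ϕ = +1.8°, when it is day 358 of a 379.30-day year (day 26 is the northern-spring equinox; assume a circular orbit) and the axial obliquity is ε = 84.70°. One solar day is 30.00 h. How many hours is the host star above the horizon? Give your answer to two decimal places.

14.70 h

Solar longitude: L_s = 360° × (358 − 26)/379.30 = 315.107°.
sin δ = sin 84.70° × sin 315.107° = -0.70277, so δ = -44.650°.
cos h₀ = −tan ϕ · tan δ = −tan(+1.8°) × tan(-44.650°) = 0.0310, so h₀ = 1.5397 rad = 88.22°.
Daylight = 2h₀/(2π) × 30.00 h = (1.5397/π) × 30.00 = 14.70 h.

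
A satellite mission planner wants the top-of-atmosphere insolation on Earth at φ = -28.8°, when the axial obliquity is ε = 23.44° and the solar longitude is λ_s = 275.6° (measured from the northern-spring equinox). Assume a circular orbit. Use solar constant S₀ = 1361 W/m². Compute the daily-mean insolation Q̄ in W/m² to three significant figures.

Solar declination: sin δ = sin ε · sin λ_s = sin 23.44° × sin 275.6° = -0.39589, so δ = -23.321°.
cos H₀ = −tan(-28.8°) tan(-23.321°) = -0.2370, H₀ = 1.8101 rad.
Bracket: H₀ sin φ sin δ + cos φ cos δ sin H₀ = 1.8101×-0.48175×-0.39589 + 0.87631×0.91830×0.97151 = 0.345222 + 0.781789 = 1.127011.
Q̄ = (S₀/π) × [bracket] = (1361/π) × 1.127011 = 488.2 W/m².

Q̄ ≈ 488 W/m²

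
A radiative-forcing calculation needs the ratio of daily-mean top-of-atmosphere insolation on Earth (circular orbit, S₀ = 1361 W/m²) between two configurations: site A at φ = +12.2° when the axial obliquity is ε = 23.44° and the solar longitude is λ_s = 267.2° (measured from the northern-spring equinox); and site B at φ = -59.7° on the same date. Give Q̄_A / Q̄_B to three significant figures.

— Configuration A (φ=+12.2°):
Solar declination: sin δ = sin ε · sin λ_s = sin 23.44° × sin 267.2° = -0.39731, so δ = -23.410°.
cos H₀ = −tan(+12.2°) tan(-23.410°) = 0.0936, H₀ = 1.4771 rad.
Bracket: H₀ sin φ sin δ + cos φ cos δ sin H₀ = 1.4771×0.21132×-0.39731 + 0.97742×0.91768×0.99561 = -0.124017 + 0.893021 = 0.769004.
Q̄ = (S₀/π) × [bracket] = (1361/π) × 0.769004 = 333.15 W/m².
— Configuration B (φ=-59.7°):
cos H₀ = −tan(-59.7°) tan(-23.410°) = -0.7409, H₀ = 2.4052 rad.
Bracket: H₀ sin φ sin δ + cos φ cos δ sin H₀ = 2.4052×-0.86340×-0.39731 + 0.50453×0.91768×0.67160 = 0.825074 + 0.310949 = 1.136023.
Q̄ = (S₀/π) × [bracket] = (1361/π) × 1.136023 = 492.15 W/m².
Ratio Q̄_A / Q̄_B = 333.15 / 492.15 = 0.6769.

Q̄_A / Q̄_B ≈ 0.677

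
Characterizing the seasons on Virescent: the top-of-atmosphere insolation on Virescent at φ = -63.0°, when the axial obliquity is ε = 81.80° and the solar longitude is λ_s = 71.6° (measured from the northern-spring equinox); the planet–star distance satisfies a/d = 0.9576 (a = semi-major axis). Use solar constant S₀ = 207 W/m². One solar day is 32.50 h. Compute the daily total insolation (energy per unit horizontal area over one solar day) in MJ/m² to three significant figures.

0.00 MJ/m²

Solar declination: sin δ = sin ε · sin λ_s = sin 81.80° × sin 71.6° = 0.93917, so δ = +69.913°.
cos H₀ = −tan(-63.0°) tan(+69.913°) = 5.3670 ≥ 1 ⇒ polar night, H₀ = 0 and Q̄ = 0.
Inverse-square distance factor (a/d)² = 0.9576² = 0.916998.
Daily total = Q̄ × 32.50 h × 3600 s/h = 0.00 MJ/m².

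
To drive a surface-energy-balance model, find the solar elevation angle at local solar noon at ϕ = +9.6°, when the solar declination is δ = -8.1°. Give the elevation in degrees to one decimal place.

72.3°

At local noon the hour angle is zero, so the zenith angle equals |ϕ − δ| = |+9.6° − (-8.100°)| = 17.700°.
Elevation = 90° − 17.700° = 72.3°.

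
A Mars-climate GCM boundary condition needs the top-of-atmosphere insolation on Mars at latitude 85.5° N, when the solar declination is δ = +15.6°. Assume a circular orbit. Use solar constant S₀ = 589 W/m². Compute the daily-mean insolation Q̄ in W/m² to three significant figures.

Q̄ ≈ 158 W/m²

cos H₀ = −tan(+85.5°) tan(+15.600°) = -3.5476 ≤ −1 ⇒ polar day, H₀ = π.
Bracket: H₀ sin φ sin δ + cos φ cos δ sin H₀ = 3.1416×0.99692×0.26892 + 0.07846×0.96316×0.00000 = 0.842237 + 0.000000 = 0.842237.
Q̄ = (S₀/π) × [bracket] = (589/π) × 0.842237 = 157.9 W/m².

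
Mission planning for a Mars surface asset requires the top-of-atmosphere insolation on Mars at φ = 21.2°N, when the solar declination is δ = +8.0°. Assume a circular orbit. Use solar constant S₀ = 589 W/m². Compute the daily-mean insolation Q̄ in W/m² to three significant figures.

Q̄ ≈ 188 W/m²

cos H₀ = −tan(+21.2°) tan(+8.000°) = -0.0545, H₀ = 1.6253 rad.
Bracket: H₀ sin φ sin δ + cos φ cos δ sin H₀ = 1.6253×0.36162×0.13917 + 0.93232×0.99027×0.99851 = 0.081796 + 0.921873 = 1.003669.
Q̄ = (S₀/π) × [bracket] = (589/π) × 1.003669 = 188.2 W/m².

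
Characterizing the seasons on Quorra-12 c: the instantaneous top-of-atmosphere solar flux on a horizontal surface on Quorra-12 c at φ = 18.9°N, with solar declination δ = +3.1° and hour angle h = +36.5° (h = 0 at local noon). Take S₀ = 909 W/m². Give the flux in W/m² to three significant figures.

706 W/m²

cos θ_z = sin φ sin δ + cos φ cos δ cos h = 0.017517 + 0.759404 = 0.776921.
Flux = S₀ · cos θ_z = 909 × 0.776921 = 706.2 W/m².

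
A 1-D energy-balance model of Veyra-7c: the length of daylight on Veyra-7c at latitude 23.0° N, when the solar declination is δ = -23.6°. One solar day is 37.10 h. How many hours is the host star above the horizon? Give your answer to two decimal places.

16.35 h

cos H₀ = −tan φ · tan δ = −tan(+23.0°) × tan(-23.600°) = 0.1854, so H₀ = 1.3843 rad = 79.31°.
Daylight = 2H₀/(2π) × 37.10 h = (1.3843/π) × 37.10 = 16.35 h.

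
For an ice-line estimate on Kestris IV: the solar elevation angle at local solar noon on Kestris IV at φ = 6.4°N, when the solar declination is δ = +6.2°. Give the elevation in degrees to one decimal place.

89.8°

At local noon the hour angle is zero, so the zenith angle equals |φ − δ| = |+6.4° − (+6.200°)| = 0.200°.
Elevation = 90° − 0.200° = 89.8°.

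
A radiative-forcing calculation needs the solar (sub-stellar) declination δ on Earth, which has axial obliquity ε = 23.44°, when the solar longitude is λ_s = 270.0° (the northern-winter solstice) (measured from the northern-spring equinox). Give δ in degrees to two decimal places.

δ = -23.44°

sin δ = sin ε · sin λ_s = sin 23.44° × sin 270.0° = -0.397789.
δ = arcsin(-0.397789) = -23.44°.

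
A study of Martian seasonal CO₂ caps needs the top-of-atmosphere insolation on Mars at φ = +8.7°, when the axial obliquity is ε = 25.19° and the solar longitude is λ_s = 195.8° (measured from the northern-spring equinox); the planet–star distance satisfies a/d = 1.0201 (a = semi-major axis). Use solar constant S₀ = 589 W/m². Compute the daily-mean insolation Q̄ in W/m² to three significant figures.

Solar declination: sin δ = sin ε · sin λ_s = sin 25.19° × sin 195.8° = -0.11589, so δ = -6.655°.
cos H₀ = −tan(+8.7°) tan(-6.655°) = 0.0179, H₀ = 1.5529 rad.
Bracket: H₀ sin φ sin δ + cos φ cos δ sin H₀ = 1.5529×0.15126×-0.11589 + 0.98849×0.99326×0.99984 = -0.027222 + 0.981670 = 0.954448.
Inverse-square distance factor (a/d)² = 1.0201² = 1.040604.
Q̄ = (S₀/π) × 1.040604 × [bracket] = (589/π) × 1.040604 × 0.954448 = 186.2 W/m².

Q̄ ≈ 186 W/m²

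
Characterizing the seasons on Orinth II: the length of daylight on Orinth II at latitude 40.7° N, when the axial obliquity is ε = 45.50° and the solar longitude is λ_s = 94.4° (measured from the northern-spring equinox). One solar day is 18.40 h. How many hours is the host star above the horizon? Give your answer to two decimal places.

Solar declination: sin δ = sin ε · sin λ_s = sin 45.50° × sin 94.4° = 0.71115, so δ = +45.328°.
cos H₀ = −tan φ · tan δ = −tan(+40.7°) × tan(+45.328°) = -0.8701, so H₀ = 2.6261 rad = 150.46°.
Daylight = 2H₀/(2π) × 18.40 h = (2.6261/π) × 18.40 = 15.38 h.

15.38 h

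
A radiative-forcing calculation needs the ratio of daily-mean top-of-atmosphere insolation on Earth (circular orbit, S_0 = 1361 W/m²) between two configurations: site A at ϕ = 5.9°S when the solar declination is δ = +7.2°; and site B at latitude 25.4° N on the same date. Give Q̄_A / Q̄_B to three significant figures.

Q̄_A / Q̄_B ≈ 0.984

— Configuration A (ϕ=-5.9°):
cos h₀ = −tan(-5.9°) tan(+7.200°) = 0.0131, h₀ = 1.5577 rad.
Bracket: h₀ sin ϕ sin δ + cos ϕ cos δ sin h₀ = 1.5577×-0.10279×0.12533 + 0.99470×0.99211×0.99991 = -0.020067 + 0.986763 = 0.966696.
Q̄ = (S_0/π) × [bracket] = (1361/π) × 0.966696 = 418.79 W/m².
— Configuration B (ϕ=+25.4°):
cos h₀ = −tan(+25.4°) tan(+7.200°) = -0.0600, h₀ = 1.6308 rad.
Bracket: h₀ sin ϕ sin δ + cos ϕ cos δ sin h₀ = 1.6308×0.42894×0.12533 + 0.90334×0.99211×0.99820 = 0.087670 + 0.894599 = 0.982269.
Q̄ = (S_0/π) × [bracket] = (1361/π) × 0.982269 = 425.54 W/m².
Ratio Q̄_A / Q̄_B = 418.79 / 425.54 = 0.9841.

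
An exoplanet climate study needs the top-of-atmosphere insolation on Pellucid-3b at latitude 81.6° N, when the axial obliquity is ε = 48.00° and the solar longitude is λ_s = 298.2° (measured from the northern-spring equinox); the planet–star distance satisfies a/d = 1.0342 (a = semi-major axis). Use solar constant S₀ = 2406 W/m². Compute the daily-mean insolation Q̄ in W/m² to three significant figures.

Q̄ ≈ 0.00 W/m²

Solar declination: sin δ = sin ε · sin λ_s = sin 48.00° × sin 298.2° = -0.65494, so δ = -40.915°.
cos H₀ = −tan(+81.6°) tan(-40.915°) = 5.8691 ≥ 1 ⇒ polar night, H₀ = 0 and Q̄ = 0.
Inverse-square distance factor (a/d)² = 1.0342² = 1.069570.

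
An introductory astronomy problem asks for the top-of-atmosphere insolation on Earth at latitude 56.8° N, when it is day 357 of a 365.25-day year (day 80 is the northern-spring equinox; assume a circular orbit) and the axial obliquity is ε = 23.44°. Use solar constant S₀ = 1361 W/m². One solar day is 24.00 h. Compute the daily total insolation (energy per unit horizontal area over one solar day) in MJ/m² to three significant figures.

3.56 MJ/m²

Solar longitude: λ_s = 360° × (357 − 80)/365.25 = 273.018°.
sin δ = sin 23.44° × sin 273.018° = -0.39724, so δ = -23.406°.
cos H₀ = −tan(+56.8°) tan(-23.406°) = 0.6615, H₀ = 0.8480 rad.
Bracket: H₀ sin φ sin δ + cos φ cos δ sin H₀ = 0.8480×0.83676×-0.39724 + 0.54756×0.91772×0.74997 = -0.281871 + 0.376865 = 0.094994.
Q̄ = (S₀/π) × [bracket] = (1361/π) × 0.094994 = 41.153 W/m².
Daily total = Q̄ × 24.00 h × 3600 s/h = 41.153 × 24.00 × 3600 / 10⁶ = 3.556 MJ/m².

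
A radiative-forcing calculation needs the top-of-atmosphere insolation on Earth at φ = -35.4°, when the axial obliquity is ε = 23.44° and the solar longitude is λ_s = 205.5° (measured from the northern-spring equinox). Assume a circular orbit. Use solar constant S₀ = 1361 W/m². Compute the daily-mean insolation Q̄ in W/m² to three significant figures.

Solar declination: sin δ = sin ε · sin λ_s = sin 23.44° × sin 205.5° = -0.17125, so δ = -9.861°.
cos H₀ = −tan(-35.4°) tan(-9.861°) = -0.1235, H₀ = 1.6946 rad.
Bracket: H₀ sin φ sin δ + cos φ cos δ sin H₀ = 1.6946×-0.57928×-0.17125 + 0.81513×0.98523×0.99234 = 0.168107 + 0.796939 = 0.965046.
Q̄ = (S₀/π) × [bracket] = (1361/π) × 0.965046 = 418.1 W/m².

Q̄ ≈ 418 W/m²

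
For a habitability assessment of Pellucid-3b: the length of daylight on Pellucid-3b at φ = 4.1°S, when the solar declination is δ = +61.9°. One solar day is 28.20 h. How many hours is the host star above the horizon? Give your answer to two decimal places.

12.89 h

cos H₀ = −tan φ · tan δ = −tan(-4.1°) × tan(+61.900°) = 0.1342, so H₀ = 1.4361 rad = 82.28°.
Daylight = 2H₀/(2π) × 28.20 h = (1.4361/π) × 28.20 = 12.89 h.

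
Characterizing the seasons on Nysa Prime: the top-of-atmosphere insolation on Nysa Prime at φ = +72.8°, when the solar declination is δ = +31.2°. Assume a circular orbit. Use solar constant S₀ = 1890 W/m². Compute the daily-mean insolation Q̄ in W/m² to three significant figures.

cos H₀ = −tan(+72.8°) tan(+31.200°) = -1.9564 ≤ −1 ⇒ polar day, H₀ = π.
Bracket: H₀ sin φ sin δ + cos φ cos δ sin H₀ = 3.1416×0.95528×0.51803 + 0.29571×0.85536×0.00000 = 1.554664 + 0.000000 = 1.554664.
Q̄ = (S₀/π) × [bracket] = (1890/π) × 1.554664 = 935.3 W/m².

Q̄ ≈ 935 W/m²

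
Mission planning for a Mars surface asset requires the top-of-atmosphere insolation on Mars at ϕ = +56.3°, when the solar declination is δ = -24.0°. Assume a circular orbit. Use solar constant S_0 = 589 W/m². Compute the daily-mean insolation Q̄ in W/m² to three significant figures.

Q̄ ≈ 17.5 W/m²

cos h₀ = −tan(+56.3°) tan(-24.000°) = 0.6676, h₀ = 0.8398 rad.
Bracket: h₀ sin ϕ sin δ + cos ϕ cos δ sin h₀ = 0.8398×0.83195×-0.40674 + 0.55484×0.91355×0.74453 = -0.284178 + 0.377383 = 0.093205.
Q̄ = (S_0/π) × [bracket] = (589/π) × 0.093205 = 17.47 W/m².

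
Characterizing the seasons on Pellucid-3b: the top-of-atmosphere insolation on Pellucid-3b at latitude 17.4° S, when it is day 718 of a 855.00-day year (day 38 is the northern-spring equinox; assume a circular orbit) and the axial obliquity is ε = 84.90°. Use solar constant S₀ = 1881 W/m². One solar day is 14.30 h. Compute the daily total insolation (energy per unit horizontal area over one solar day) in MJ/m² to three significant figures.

27.7 MJ/m²

Solar longitude: λ_s = 360° × (718 − 38)/855.00 = 286.316°.
sin δ = sin 84.90° × sin 286.316° = -0.95593, so δ = -72.926°.
cos H₀ = −tan(-17.4°) tan(-72.926°) = -1.0203 ≤ −1 ⇒ polar day, H₀ = π.
Bracket: H₀ sin φ sin δ + cos φ cos δ sin H₀ = 3.1416×-0.29904×-0.95593 + 0.95424×0.29360×0.00000 = 0.898062 + 0.000000 = 0.898062.
Q̄ = (S₀/π) × [bracket] = (1881/π) × 0.898062 = 537.71 W/m².
Daily total = Q̄ × 14.30 h × 3600 s/h = 537.71 × 14.30 × 3600 / 10⁶ = 27.68 MJ/m².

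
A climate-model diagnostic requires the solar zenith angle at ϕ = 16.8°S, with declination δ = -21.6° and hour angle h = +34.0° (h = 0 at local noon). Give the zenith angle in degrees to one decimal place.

cos θ_z = sin ϕ sin δ + cos ϕ cos δ cos h = 0.106400 + 0.737921 = 0.844321.
θ_z = arccos(0.844321) = 32.4°.

θ_z = 32.4°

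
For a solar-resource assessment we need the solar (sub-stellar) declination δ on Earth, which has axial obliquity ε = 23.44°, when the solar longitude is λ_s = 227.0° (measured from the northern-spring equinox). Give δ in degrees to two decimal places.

sin δ = sin ε · sin λ_s = sin 23.44° × sin 227.0° = -0.290924.
δ = arcsin(-0.290924) = -16.91°.

δ = -16.91°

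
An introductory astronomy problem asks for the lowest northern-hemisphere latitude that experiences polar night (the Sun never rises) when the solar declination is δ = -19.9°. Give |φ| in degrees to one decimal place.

|φ| = 70.1°

Polar night requires cos H₀ = −tan φ tan δ ≥ 1, i.e. tan φ tan δ ≤ −1.
The boundary is |tan φ| · |tan δ| = 1, so |φ| = 90° − |δ| = 90° − 19.9° = 70.1° in the northern hemisphere.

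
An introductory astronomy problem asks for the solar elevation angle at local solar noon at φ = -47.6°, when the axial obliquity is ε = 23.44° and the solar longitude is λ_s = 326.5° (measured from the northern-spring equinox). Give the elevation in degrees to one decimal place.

55.1°

Solar declination: sin δ = sin ε · sin λ_s = sin 23.44° × sin 326.5° = -0.21955, so δ = -12.683°.
At local noon the hour angle is zero, so the zenith angle equals |φ − δ| = |-47.6° − (-12.683°)| = 34.917°.
Elevation = 90° − 34.917° = 55.1°.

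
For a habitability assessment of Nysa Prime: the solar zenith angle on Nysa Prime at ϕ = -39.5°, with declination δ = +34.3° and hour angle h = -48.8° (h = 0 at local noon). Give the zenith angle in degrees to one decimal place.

cos θ_z = sin ϕ sin δ + cos ϕ cos δ cos h = -0.358447 + 0.419874 = 0.061427.
θ_z = arccos(0.061427) = 86.5°.

θ_z = 86.5°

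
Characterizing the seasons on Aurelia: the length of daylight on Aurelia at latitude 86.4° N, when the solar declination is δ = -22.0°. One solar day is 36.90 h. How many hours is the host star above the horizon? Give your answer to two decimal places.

cos h₀ = −tan ϕ · tan δ = 6.4218 ≥ 1, so the host star never rises (polar night) and h₀ = 0.
Daylight = 2h₀/(2π) × 36.90 h = (0.0000/π) × 36.90 = 0.00 h.

0.00 h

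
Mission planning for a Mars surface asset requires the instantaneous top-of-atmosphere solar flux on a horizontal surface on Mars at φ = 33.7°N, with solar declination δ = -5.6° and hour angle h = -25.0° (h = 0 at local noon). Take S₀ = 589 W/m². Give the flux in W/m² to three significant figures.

cos θ_z = sin φ sin δ + cos φ cos δ cos h = -0.054143 + 0.750408 = 0.696265.
Flux = S₀ · cos θ_z = 589 × 0.696265 = 410.1 W/m².

410 W/m²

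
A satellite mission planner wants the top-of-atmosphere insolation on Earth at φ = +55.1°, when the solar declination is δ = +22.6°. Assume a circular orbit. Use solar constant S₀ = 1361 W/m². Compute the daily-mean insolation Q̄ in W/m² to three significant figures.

cos H₀ = −tan(+55.1°) tan(+22.600°) = -0.5967, H₀ = 2.2102 rad.
Bracket: H₀ sin φ sin δ + cos φ cos δ sin H₀ = 2.2102×0.82015×0.38430 + 0.57215×0.92321×0.80247 = 0.696619 + 0.423876 = 1.120495.
Q̄ = (S₀/π) × [bracket] = (1361/π) × 1.120495 = 485.4 W/m².

Q̄ ≈ 485 W/m²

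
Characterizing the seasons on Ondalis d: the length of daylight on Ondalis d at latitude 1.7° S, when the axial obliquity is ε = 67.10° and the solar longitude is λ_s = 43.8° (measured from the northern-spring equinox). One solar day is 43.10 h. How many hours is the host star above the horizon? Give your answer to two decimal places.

21.21 h

Solar declination: sin δ = sin ε · sin λ_s = sin 67.10° × sin 43.8° = 0.63759, so δ = +39.613°.
cos H₀ = −tan φ · tan δ = −tan(-1.7°) × tan(+39.613°) = 0.0246, so H₀ = 1.5462 rad = 88.59°.
Daylight = 2H₀/(2π) × 43.10 h = (1.5462/π) × 43.10 = 21.21 h.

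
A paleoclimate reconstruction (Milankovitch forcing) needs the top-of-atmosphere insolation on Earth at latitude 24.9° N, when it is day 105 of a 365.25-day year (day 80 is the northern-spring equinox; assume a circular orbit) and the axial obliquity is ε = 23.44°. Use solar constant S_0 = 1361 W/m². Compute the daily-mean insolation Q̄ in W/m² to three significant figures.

Solar longitude: L_s = 360° × (105 − 80)/365.25 = 24.641°.
sin δ = sin 23.44° × sin 24.641° = 0.16585, so δ = +9.547°.
cos h₀ = −tan(+24.9°) tan(+9.547°) = -0.0781, h₀ = 1.6489 rad.
Bracket: h₀ sin ϕ sin δ + cos ϕ cos δ sin h₀ = 1.6489×0.42104×0.16585 + 0.90704×0.98615×0.99695 = 0.115142 + 0.891749 = 1.006891.
Q̄ = (S_0/π) × [bracket] = (1361/π) × 1.006891 = 436.2 W/m².

Q̄ ≈ 436 W/m²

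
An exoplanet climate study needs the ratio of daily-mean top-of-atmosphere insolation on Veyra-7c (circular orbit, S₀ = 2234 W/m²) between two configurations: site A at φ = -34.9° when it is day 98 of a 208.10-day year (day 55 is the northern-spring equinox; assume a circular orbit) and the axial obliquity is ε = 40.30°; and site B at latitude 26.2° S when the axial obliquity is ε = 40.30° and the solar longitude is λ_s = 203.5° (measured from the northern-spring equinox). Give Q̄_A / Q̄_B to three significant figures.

— Configuration A (φ=-34.9°):
Solar longitude: λ_s = 360° × (98 − 55)/208.10 = 74.387°.
sin δ = sin 40.30° × sin 74.387° = 0.62293, so δ = +38.530°.
cos H₀ = −tan(-34.9°) tan(+38.530°) = 0.5555, H₀ = 0.9818 rad.
Bracket: H₀ sin φ sin δ + cos φ cos δ sin H₀ = 0.9818×-0.57215×0.62293 + 0.82015×0.78228×0.83152 = -0.349923 + 0.533492 = 0.183569.
Q̄ = (S₀/π) × [bracket] = (2234/π) × 0.183569 = 130.54 W/m².
— Configuration B (φ=-26.2°):
Solar declination: sin δ = sin ε · sin λ_s = sin 40.30° × sin 203.5° = -0.25791, so δ = -14.946°.
cos H₀ = −tan(-26.2°) tan(-14.946°) = -0.1313, H₀ = 1.7025 rad.
Bracket: H₀ sin φ sin δ + cos φ cos δ sin H₀ = 1.7025×-0.44151×-0.25791 + 0.89726×0.96617×0.99134 = 0.193863 + 0.859398 = 1.053261.
Q̄ = (S₀/π) × [bracket] = (2234/π) × 1.053261 = 748.98 W/m².
Ratio Q̄_A / Q̄_B = 130.54 / 748.98 = 0.1743.

Q̄_A / Q̄_B ≈ 0.174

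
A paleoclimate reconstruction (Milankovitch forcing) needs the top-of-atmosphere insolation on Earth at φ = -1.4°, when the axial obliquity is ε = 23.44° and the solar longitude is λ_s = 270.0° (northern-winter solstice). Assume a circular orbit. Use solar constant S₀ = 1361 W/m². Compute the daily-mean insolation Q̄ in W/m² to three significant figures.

Solar declination: sin δ = sin ε · sin λ_s = sin 23.44° × sin 270.0° = -0.39779, so δ = -23.440°.
cos H₀ = −tan(-1.4°) tan(-23.440°) = -0.0106, H₀ = 1.5814 rad.
Bracket: H₀ sin φ sin δ + cos φ cos δ sin H₀ = 1.5814×-0.02443×-0.39779 + 0.99970×0.91748×0.99994 = 0.015368 + 0.917150 = 0.932518.
Q̄ = (S₀/π) × [bracket] = (1361/π) × 0.932518 = 404.0 W/m².

Q̄ ≈ 404 W/m²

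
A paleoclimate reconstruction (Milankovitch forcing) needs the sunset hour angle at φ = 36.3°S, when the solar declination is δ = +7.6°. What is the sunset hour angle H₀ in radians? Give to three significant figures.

H₀ = 1.47 rad

cos H₀ = −tan φ · tan δ = −tan(-36.3°) × tan(+7.600°) = 0.0980, so H₀ = 1.4726 rad = 84.38°.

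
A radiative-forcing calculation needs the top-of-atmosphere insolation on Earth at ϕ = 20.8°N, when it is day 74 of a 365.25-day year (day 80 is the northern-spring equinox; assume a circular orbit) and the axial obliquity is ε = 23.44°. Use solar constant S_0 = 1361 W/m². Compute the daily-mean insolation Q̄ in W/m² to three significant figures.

Q̄ ≈ 395 W/m²

Solar longitude: L_s = 360° × (74 − 80)/365.25 = -5.914°, i.e. -5.914° + 360° = 354.086°.
sin δ = sin 23.44° × sin 354.086° = -0.04098, so δ = -2.349°.
cos h₀ = −tan(+20.8°) tan(-2.349°) = 0.0156, h₀ = 1.5552 rad.
Bracket: h₀ sin ϕ sin δ + cos ϕ cos δ sin h₀ = 1.5552×0.35511×-0.04098 + 0.93483×0.99916×0.99988 = -0.022632 + 0.933933 = 0.911301.
Q̄ = (S_0/π) × [bracket] = (1361/π) × 0.911301 = 394.8 W/m².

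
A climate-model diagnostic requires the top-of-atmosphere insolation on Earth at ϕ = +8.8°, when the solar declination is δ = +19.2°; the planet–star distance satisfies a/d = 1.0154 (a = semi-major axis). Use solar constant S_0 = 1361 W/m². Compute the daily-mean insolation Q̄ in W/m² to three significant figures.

cos h₀ = −tan(+8.8°) tan(+19.200°) = -0.0539, h₀ = 1.6247 rad.
Bracket: h₀ sin ϕ sin δ + cos ϕ cos δ sin h₀ = 1.6247×0.15299×0.32887 + 0.98823×0.94438×0.99855 = 0.081745 + 0.931911 = 1.013656.
Inverse-square distance factor (a/d)² = 1.0154² = 1.031037.
Q̄ = (S_0/π) × 1.031037 × [bracket] = (1361/π) × 1.031037 × 1.013656 = 452.8 W/m².

Q̄ ≈ 453 W/m²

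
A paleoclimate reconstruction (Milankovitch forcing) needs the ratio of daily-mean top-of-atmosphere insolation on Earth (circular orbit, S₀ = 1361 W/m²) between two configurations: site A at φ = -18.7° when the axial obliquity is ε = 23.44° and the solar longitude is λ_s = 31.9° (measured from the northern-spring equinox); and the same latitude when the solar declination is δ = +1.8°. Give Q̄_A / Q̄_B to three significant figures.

Q̄_A / Q̄_B ≈ 0.884

— Configuration A (φ=-18.7°):
Solar declination: sin δ = sin ε · sin λ_s = sin 23.44° × sin 31.9° = 0.21021, so δ = +12.134°.
cos H₀ = −tan(-18.7°) tan(+12.134°) = 0.0728, H₀ = 1.4980 rad.
Bracket: H₀ sin φ sin δ + cos φ cos δ sin H₀ = 1.4980×-0.32061×0.21021 + 0.94721×0.97766×0.99735 = -0.100958 + 0.923595 = 0.822637.
Q̄ = (S₀/π) × [bracket] = (1361/π) × 0.822637 = 356.38 W/m².
— Configuration B (φ=-18.7°):
cos H₀ = −tan(-18.7°) tan(+1.800°) = 0.0106, H₀ = 1.5602 rad.
Bracket: H₀ sin φ sin δ + cos φ cos δ sin H₀ = 1.5602×-0.32061×0.03141 + 0.94721×0.99951×0.99994 = -0.015712 + 0.946689 = 0.930977.
Q̄ = (S₀/π) × [bracket] = (1361/π) × 0.930977 = 403.32 W/m².
Ratio Q̄_A / Q̄_B = 356.38 / 403.32 = 0.8836.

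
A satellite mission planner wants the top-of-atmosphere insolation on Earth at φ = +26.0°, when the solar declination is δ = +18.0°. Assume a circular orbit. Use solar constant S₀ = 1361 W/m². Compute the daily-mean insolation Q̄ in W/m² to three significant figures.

Q̄ ≈ 467 W/m²

cos H₀ = −tan(+26.0°) tan(+18.000°) = -0.1585, H₀ = 1.7299 rad.
Bracket: H₀ sin φ sin δ + cos φ cos δ sin H₀ = 1.7299×0.43837×0.30902 + 0.89879×0.95106×0.98736 = 0.234341 + 0.843999 = 1.078340.
Q̄ = (S₀/π) × [bracket] = (1361/π) × 1.078340 = 467.2 W/m².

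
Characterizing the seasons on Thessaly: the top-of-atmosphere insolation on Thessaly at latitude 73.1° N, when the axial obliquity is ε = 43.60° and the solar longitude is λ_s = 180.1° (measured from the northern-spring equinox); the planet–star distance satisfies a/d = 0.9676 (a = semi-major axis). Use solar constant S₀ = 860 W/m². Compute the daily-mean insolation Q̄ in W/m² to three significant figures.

Q̄ ≈ 74.0 W/m²

Solar declination: sin δ = sin ε · sin λ_s = sin 43.60° × sin 180.1° = -0.00120, so δ = -0.069°.
cos H₀ = −tan(+73.1°) tan(-0.069°) = 0.0040, H₀ = 1.5668 rad.
Bracket: H₀ sin φ sin δ + cos φ cos δ sin H₀ = 1.5668×0.95681×-0.00120 + 0.29070×1.00000×0.99999 = -0.001799 + 0.290697 = 0.288898.
Inverse-square distance factor (a/d)² = 0.9676² = 0.936250.
Q̄ = (S₀/π) × 0.936250 × [bracket] = (860/π) × 0.936250 × 0.288898 = 74.04 W/m².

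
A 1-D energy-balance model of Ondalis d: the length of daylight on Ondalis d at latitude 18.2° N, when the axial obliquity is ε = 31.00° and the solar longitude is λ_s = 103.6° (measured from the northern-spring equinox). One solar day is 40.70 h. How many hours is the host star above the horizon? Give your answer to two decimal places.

22.83 h

Solar declination: sin δ = sin ε · sin λ_s = sin 31.00° × sin 103.6° = 0.50060, so δ = +30.039°.
cos H₀ = −tan φ · tan δ = −tan(+18.2°) × tan(+30.039°) = -0.1901, so H₀ = 1.7621 rad = 100.96°.
Daylight = 2H₀/(2π) × 40.70 h = (1.7621/π) × 40.70 = 22.83 h.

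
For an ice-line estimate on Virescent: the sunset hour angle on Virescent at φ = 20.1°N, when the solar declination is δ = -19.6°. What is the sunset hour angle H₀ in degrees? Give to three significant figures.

H₀ = 82.5°

cos H₀ = −tan φ · tan δ = −tan(+20.1°) × tan(-19.600°) = 0.1303, so H₀ = 1.4401 rad = 82.51°.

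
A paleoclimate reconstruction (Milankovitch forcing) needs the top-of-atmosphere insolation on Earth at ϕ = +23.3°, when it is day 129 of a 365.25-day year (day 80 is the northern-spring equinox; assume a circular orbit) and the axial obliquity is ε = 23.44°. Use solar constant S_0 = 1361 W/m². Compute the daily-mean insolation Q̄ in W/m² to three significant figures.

Solar longitude: L_s = 360° × (129 − 80)/365.25 = 48.296°.
sin δ = sin 23.44° × sin 48.296° = 0.29698, so δ = +17.277°.
cos h₀ = −tan(+23.3°) tan(+17.277°) = -0.1339, h₀ = 1.7051 rad.
Bracket: h₀ sin ϕ sin δ + cos ϕ cos δ sin h₀ = 1.7051×0.39555×0.29698 + 0.91845×0.95488×0.99099 = 0.200299 + 0.869108 = 1.069407.
Q̄ = (S_0/π) × [bracket] = (1361/π) × 1.069407 = 463.3 W/m².

Q̄ ≈ 463 W/m²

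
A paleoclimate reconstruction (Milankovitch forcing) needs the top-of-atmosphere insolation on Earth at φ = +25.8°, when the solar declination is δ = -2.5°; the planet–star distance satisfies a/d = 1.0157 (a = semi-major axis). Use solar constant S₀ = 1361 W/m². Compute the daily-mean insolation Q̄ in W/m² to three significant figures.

Q̄ ≈ 389 W/m²

cos H₀ = −tan(+25.8°) tan(-2.500°) = 0.0211, H₀ = 1.5497 rad.
Bracket: H₀ sin φ sin δ + cos φ cos δ sin H₀ = 1.5497×0.43523×-0.04362 + 0.90032×0.99905×0.99978 = -0.029421 + 0.899267 = 0.869846.
Inverse-square distance factor (a/d)² = 1.0157² = 1.031646.
Q̄ = (S₀/π) × 1.031646 × [bracket] = (1361/π) × 1.031646 × 0.869846 = 388.8 W/m².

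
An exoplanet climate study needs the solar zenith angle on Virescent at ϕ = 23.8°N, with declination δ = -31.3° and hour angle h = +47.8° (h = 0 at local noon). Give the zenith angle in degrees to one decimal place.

cos θ_z = sin ϕ sin δ + cos ϕ cos δ cos h = -0.209649 + 0.525148 = 0.315499.
θ_z = arccos(0.315499) = 71.6°.

θ_z = 71.6°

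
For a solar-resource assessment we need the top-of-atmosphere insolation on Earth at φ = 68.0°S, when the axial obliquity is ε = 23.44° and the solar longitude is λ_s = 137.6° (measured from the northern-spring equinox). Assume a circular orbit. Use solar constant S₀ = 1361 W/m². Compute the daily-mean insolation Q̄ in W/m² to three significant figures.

Q̄ ≈ 26.0 W/m²

Solar declination: sin δ = sin ε · sin λ_s = sin 23.44° × sin 137.6° = 0.26823, so δ = +15.559°.
cos H₀ = −tan(-68.0°) tan(+15.559°) = 0.6891, H₀ = 0.8105 rad.
Bracket: H₀ sin φ sin δ + cos φ cos δ sin H₀ = 0.8105×-0.92718×0.26823 + 0.37461×0.96335×0.72462 = -0.201569 + 0.261501 = 0.059932.
Q̄ = (S₀/π) × [bracket] = (1361/π) × 0.059932 = 25.96 W/m².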